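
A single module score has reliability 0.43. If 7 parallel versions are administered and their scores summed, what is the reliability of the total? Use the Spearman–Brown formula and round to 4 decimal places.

0.8408

ρ_k = kρ / (1 + (k−1)ρ) = 7·0.43 / (1 + 6·0.43) = 3.010 / 3.580 = 0.8408.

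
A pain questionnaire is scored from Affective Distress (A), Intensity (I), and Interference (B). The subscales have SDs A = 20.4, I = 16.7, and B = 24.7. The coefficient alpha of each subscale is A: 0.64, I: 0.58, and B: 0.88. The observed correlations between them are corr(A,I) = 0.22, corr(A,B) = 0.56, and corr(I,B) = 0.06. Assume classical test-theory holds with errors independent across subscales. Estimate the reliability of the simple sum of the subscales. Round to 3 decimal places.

Var(A+I+B) = 20.4² + 16.7² + 24.7² + 2·[20.4·16.7·0.22 + 20.4·24.7·0.56 + 16.7·24.7·0.06] = 1305.14 + 763.744 = 2068.88.
With uncorrelated errors the cross-covariances are all true-score covariance, so they carry over unchanged; only the diagonal terms shrink to ρᵢσᵢ².
True-score variance = [20.4²·0.64 + 16.7²·0.58 + 24.7²·0.88] + 763.744 = 964.978 + 763.744 = 1728.72.
Reliability = 1728.72 / 2068.88 = 0.836.

0.836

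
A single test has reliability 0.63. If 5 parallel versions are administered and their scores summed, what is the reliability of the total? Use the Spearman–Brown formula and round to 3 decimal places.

ρ_k = kρ / (1 + (k−1)ρ) = 5·0.63 / (1 + 4·0.63) = 3.150 / 3.520 = 0.895.

0.895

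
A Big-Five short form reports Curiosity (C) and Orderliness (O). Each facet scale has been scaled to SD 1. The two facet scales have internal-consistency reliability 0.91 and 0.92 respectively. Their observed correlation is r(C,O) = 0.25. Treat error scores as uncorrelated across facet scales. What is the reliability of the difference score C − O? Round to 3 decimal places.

Var(C−O) = 1 + 1 − 2·0.25 = 2 − 0.5 = 1.5.
Because errors are independent across components, Cov(Tᵢ,Tⱼ) = Cov(Xᵢ,Xⱼ); the off-diagonal part of the true-score variance is the same as above.
True-score variance = [0.91 + 0.92] − 0.5 = 1.83 − 0.5 = 1.33.
Reliability = 1.33 / 1.5 = 0.887.

0.887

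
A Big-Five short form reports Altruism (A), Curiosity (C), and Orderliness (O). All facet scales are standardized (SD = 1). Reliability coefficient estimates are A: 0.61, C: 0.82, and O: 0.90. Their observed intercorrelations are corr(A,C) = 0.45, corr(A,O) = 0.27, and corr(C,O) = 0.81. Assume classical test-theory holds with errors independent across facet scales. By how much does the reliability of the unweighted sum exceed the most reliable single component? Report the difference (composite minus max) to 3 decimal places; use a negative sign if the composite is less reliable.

Var(sum) = 3 + 3.06 = 6.06; true-score variance = 2.33 + 3.06 = 5.39; composite reliability = 0.8894.
Max component reliability = 0.9000.
Difference = 0.8894 − 0.9000 = -0.011.

-0.011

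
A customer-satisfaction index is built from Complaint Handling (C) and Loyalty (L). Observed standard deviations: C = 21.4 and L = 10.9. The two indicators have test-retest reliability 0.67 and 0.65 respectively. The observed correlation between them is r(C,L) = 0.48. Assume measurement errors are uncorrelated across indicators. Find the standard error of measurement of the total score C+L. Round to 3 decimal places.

Var(total) = 576.77 + 223.93 = 800.7.
True-score variance = 384.06 + 223.93 = 607.989, so reliability = 0.7593.
Error variance = 800.7 − 607.989 = 192.71; SEM = √192.71 = 13.882.

13.882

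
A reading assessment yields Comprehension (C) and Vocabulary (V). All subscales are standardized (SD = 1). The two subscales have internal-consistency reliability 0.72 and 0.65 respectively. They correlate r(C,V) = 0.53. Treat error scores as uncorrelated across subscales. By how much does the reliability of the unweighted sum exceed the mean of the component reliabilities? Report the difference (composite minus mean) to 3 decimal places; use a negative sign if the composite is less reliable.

Var(sum) = 2 + 1.06 = 3.06; true-score variance = 1.37 + 1.06 = 2.43; composite reliability = 0.7941.
Mean component reliability = 0.6850.
Difference = 0.7941 − 0.6850 = 0.109.

0.109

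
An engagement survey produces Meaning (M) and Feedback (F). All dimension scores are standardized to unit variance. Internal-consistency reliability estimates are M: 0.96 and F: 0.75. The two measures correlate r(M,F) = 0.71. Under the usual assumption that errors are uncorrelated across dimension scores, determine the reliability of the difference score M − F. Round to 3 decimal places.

Var(M−F) = 1 + 1 − 2·0.71 = 2 − 1.42 = 0.58.
Under uncorrelated errors the observed covariances equal the true-score covariances, so only the own-variance terms attenuate.
True-score variance = [0.96 + 0.75] − 1.42 = 1.71 − 1.42 = 0.29.
Reliability = 0.29 / 0.58 = 0.500.

0.500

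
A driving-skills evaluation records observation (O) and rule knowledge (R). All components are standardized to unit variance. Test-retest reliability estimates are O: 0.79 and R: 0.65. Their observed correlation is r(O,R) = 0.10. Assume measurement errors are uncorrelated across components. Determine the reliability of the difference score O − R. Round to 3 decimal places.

Var(O−R) = 1 + 1 − 2·0.10 = 2 − 0.2 = 1.8.
With uncorrelated errors the cross-covariances are all true-score covariance, so they carry over unchanged; only the diagonal terms shrink to ρᵢσᵢ².
True-score variance = [0.79 + 0.65] − 0.2 = 1.44 − 0.2 = 1.24.
Reliability = 1.24 / 1.8 = 0.689.

0.689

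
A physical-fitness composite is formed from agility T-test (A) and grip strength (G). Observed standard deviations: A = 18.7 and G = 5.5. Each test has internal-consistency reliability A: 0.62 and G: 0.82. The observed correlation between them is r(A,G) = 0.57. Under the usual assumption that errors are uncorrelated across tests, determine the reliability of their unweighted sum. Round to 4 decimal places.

Var(A+G) = 18.7² + 5.5² + 2·[18.7·5.5·0.57] = 379.94 + 117.249 = 497.189.
Because errors are independent across components, Cov(Tᵢ,Tⱼ) = Cov(Xᵢ,Xⱼ); the off-diagonal part of the true-score variance is the same as above.
True-score variance = [18.7²·0.62 + 5.5²·0.82] + 117.249 = 241.613 + 117.249 = 358.862.
Reliability = 358.862 / 497.189 = 0.7218.

0.7218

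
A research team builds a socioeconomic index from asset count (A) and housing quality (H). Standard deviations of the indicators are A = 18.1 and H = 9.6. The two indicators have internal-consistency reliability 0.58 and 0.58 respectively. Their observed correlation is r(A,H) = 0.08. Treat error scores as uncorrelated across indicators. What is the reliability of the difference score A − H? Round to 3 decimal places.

0.550

Var(A−H) = 18.1² + 9.6² − 2·18.1·9.6·0.08 = 419.77 − 27.8016 = 391.968.
With uncorrelated errors the cross-covariances are all true-score covariance, so they carry over unchanged; only the diagonal terms shrink to ρᵢσᵢ².
True-score variance = [18.1²·0.58 + 9.6²·0.58] − 27.8016 = 243.467 − 27.8016 = 215.665.
Reliability = 215.665 / 391.968 = 0.550.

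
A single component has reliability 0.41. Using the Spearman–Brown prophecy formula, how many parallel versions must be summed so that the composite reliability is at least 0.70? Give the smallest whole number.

k ≥ ρ*(1−ρ₁)/(ρ₁(1−ρ*)) = 0.70·0.59 / (0.41·0.30) = 3.358.
Smallest integer k = 4.

4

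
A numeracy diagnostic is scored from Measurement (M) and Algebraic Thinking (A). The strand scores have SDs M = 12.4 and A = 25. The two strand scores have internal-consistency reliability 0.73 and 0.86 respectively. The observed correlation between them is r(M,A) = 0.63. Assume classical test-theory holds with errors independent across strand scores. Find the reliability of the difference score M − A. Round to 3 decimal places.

Var(M−A) = 12.4² + 25² − 2·12.4·25·0.63 = 778.76 − 390.6 = 388.16.
With uncorrelated errors the cross-covariances are all true-score covariance, so they carry over unchanged; only the diagonal terms shrink to ρᵢσᵢ².
True-score variance = [12.4²·0.73 + 25²·0.86] − 390.6 = 649.745 − 390.6 = 259.145.
Reliability = 259.145 / 388.16 = 0.668.

0.668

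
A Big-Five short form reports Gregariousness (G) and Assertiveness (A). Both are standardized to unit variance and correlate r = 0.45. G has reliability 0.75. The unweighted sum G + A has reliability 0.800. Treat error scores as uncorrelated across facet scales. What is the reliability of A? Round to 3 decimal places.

0.670

Var(G+A) = 2 + 2·0.45 = 2.900.
True-score variance = ρ_G + ρ_A + 2·0.45, so 0.800 = (0.75 + ρ_A + 0.90) / 2.900.
ρ_A = 0.800·2.900 − 0.75 − 0.90 = 0.670.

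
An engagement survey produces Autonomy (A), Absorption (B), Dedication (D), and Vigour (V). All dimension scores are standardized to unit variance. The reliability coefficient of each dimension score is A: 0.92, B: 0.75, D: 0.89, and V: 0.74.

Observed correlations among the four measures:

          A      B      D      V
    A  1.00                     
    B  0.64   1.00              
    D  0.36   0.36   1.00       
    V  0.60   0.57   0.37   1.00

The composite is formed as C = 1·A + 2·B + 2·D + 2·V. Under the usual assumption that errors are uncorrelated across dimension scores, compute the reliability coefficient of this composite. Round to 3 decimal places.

0.914

Var(C) = 1 + 2² + 2² + 2² + 2·[2·0.64 + 2·0.36 + 2·0.60 + 4·0.36 + 4·0.57 + 4·0.37] = 13 + 16.8 = 29.8.
Because errors are independent across components, Cov(Tᵢ,Tⱼ) = Cov(Xᵢ,Xⱼ); the off-diagonal part of the true-score variance is the same as above.
True-score variance = [0.92 + 2²·0.75 + 2²·0.89 + 2²·0.74] + 16.8 = 10.44 + 16.8 = 27.24.
Reliability = 27.24 / 29.8 = 0.914.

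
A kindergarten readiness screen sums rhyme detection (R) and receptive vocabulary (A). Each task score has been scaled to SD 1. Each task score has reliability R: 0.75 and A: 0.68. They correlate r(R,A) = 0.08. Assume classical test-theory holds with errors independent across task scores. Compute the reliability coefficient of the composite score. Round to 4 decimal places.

Var(R+A) = 2 + 2·[0.08] = 2 + 0.16 = 2.16.
With uncorrelated errors the cross-covariances are all true-score covariance, so they carry over unchanged; only the diagonal terms shrink to ρᵢσᵢ².
True-score variance = [0.75 + 0.68] + 0.16 = 1.43 + 0.16 = 1.59.
Reliability = 1.59 / 2.16 = 0.7361.

0.7361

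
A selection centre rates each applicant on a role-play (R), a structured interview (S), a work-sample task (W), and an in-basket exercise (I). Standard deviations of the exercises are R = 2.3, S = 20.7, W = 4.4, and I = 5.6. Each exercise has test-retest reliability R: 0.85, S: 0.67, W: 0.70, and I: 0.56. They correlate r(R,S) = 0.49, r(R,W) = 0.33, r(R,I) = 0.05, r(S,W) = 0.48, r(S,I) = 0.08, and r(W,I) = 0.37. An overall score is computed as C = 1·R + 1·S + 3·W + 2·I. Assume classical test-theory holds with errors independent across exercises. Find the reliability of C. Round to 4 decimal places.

0.7939

Var(C) = 2.3² + 20.7² + 3²·4.4² + 2²·5.6² + 2·[2.3·20.7·0.49 + 3·2.3·4.4·0.33 + 2·2.3·5.6·0.05 + 3·20.7·4.4·0.48 + 2·20.7·5.6·0.08 + 6·4.4·5.6·0.37] = 733.46 + 478.078 = 1211.54.
With uncorrelated errors the cross-covariances are all true-score covariance, so they carry over unchanged; only the diagonal terms shrink to ρᵢσᵢ².
True-score variance = [2.3²·0.85 + 20.7²·0.67 + 3²·4.4²·0.70 + 2²·5.6²·0.56] + 478.078 = 483.799 + 478.078 = 961.877.
Reliability = 961.877 / 1211.54 = 0.7939.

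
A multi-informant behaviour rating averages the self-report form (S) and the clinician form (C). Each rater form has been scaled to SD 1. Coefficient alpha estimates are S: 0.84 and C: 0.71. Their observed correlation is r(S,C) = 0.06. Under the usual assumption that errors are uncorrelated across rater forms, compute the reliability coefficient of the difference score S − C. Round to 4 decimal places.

Var(S−C) = 1 + 1 − 2·0.06 = 2 − 0.12 = 1.88.
With uncorrelated errors the cross-covariances are all true-score covariance, so they carry over unchanged; only the diagonal terms shrink to ρᵢσᵢ².
True-score variance = [0.84 + 0.71] − 0.12 = 1.55 − 0.12 = 1.43.
Reliability = 1.43 / 1.88 = 0.7606.

0.7606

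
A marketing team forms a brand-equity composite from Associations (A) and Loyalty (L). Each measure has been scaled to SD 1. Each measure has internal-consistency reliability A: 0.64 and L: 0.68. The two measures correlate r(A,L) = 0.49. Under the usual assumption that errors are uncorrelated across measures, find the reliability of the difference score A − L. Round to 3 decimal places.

0.333

Var(A−L) = 1 + 1 − 2·0.49 = 2 − 0.98 = 1.02.
Because errors are independent across components, Cov(Tᵢ,Tⱼ) = Cov(Xᵢ,Xⱼ); the off-diagonal part of the true-score variance is the same as above.
True-score variance = [0.64 + 0.68] − 0.98 = 1.32 − 0.98 = 0.34.
Reliability = 0.34 / 1.02 = 0.333.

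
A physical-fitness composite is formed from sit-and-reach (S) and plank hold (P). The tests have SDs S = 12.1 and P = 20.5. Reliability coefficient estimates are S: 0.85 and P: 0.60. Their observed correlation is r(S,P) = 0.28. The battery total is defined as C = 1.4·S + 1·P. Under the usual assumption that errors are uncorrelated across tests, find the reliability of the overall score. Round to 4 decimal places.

Var(C) = 1.4²·12.1² + 20.5² + 2·[1.4·12.1·20.5·0.28] = 707.214 + 194.471 = 901.685.
Under uncorrelated errors the observed covariances equal the true-score covariances, so only the own-variance terms attenuate.
True-score variance = [1.4²·12.1²·0.85 + 20.5²·0.60] + 194.471 = 496.069 + 194.471 = 690.54.
Reliability = 690.54 / 901.685 = 0.7658.

0.7658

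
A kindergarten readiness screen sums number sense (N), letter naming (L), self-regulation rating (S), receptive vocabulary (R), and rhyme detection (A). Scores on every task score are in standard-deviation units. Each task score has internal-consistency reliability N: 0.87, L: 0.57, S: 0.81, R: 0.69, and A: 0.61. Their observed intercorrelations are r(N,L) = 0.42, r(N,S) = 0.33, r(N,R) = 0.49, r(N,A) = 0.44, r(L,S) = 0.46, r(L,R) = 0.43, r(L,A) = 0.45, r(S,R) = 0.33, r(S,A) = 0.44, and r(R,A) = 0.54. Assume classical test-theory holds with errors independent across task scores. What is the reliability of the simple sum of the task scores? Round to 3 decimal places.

0.894

Var(N+L+S+R+A) = 5 + 2·[0.42 + 0.33 + 0.49 + 0.44 + 0.46 + 0.43 + 0.45 + 0.33 + 0.44 + 0.54] = 5 + 8.66 = 13.66.
With uncorrelated errors the cross-covariances are all true-score covariance, so they carry over unchanged; only the diagonal terms shrink to ρᵢσᵢ².
True-score variance = [0.87 + 0.57 + 0.81 + 0.69 + 0.61] + 8.66 = 3.55 + 8.66 = 12.21.
Reliability = 12.21 / 13.66 = 0.894.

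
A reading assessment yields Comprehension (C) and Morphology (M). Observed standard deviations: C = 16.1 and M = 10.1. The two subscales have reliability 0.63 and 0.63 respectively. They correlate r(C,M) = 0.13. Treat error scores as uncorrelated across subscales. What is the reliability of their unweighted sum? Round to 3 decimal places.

Var(C+M) = 16.1² + 10.1² + 2·[16.1·10.1·0.13] = 361.22 + 42.2786 = 403.499.
Under uncorrelated errors the observed covariances equal the true-score covariances, so only the own-variance terms attenuate.
True-score variance = [16.1²·0.63 + 10.1²·0.63] + 42.2786 = 227.569 + 42.2786 = 269.847.
Reliability = 269.847 / 403.499 = 0.669.

0.669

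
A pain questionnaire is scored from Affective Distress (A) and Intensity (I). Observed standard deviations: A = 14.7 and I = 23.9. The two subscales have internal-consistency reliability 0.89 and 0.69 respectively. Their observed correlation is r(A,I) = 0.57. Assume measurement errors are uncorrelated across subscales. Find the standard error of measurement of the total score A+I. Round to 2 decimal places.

Var(total) = 787.3 + 400.516 = 1187.82.
True-score variance = 586.455 + 400.516 = 986.971, so reliability = 0.8309.
Error variance = 1187.82 − 986.971 = 200.845; SEM = √200.845 = 14.17.

14.17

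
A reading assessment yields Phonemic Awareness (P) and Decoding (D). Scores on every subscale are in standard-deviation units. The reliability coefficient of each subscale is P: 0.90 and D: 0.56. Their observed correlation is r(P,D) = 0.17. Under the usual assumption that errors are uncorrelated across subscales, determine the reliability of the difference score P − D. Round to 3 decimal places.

0.675

Var(P−D) = 1 + 1 − 2·0.17 = 2 − 0.34 = 1.66.
With uncorrelated errors the cross-covariances are all true-score covariance, so they carry over unchanged; only the diagonal terms shrink to ρᵢσᵢ².
True-score variance = [0.90 + 0.56] − 0.34 = 1.46 − 0.34 = 1.12.
Reliability = 1.12 / 1.66 = 0.675.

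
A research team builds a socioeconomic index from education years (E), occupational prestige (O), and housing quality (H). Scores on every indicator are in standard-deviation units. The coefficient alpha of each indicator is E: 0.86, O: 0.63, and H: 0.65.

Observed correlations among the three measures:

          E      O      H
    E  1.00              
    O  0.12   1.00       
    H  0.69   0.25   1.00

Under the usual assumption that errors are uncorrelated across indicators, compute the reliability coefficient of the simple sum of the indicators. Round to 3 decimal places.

Var(E+O+H) = 3 + 2·[0.12 + 0.69 + 0.25] = 3 + 2.12 = 5.12.
Because errors are independent across components, Cov(Tᵢ,Tⱼ) = Cov(Xᵢ,Xⱼ); the off-diagonal part of the true-score variance is the same as above.
True-score variance = [0.86 + 0.63 + 0.65] + 2.12 = 2.14 + 2.12 = 4.26.
Reliability = 4.26 / 5.12 = 0.832.

0.832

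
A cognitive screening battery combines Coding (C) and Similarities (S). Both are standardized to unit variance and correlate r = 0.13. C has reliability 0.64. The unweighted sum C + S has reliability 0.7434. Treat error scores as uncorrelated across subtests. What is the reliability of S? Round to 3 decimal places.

0.780

Var(C+S) = 2 + 2·0.13 = 2.260.
True-score variance = ρ_C + ρ_S + 2·0.13, so 0.7434 = (0.64 + ρ_S + 0.26) / 2.260.
ρ_S = 0.7434·2.260 − 0.64 − 0.26 = 0.780.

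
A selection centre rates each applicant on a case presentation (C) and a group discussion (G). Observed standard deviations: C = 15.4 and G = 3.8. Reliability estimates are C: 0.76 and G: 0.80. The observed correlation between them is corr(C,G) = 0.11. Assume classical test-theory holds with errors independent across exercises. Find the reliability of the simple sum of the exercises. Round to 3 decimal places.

0.774

Var(C+G) = 15.4² + 3.8² + 2·[15.4·3.8·0.11] = 251.6 + 12.8744 = 264.474.
Under uncorrelated errors the observed covariances equal the true-score covariances, so only the own-variance terms attenuate.
True-score variance = [15.4²·0.76 + 3.8²·0.80] + 12.8744 = 191.794 + 12.8744 = 204.668.
Reliability = 204.668 / 264.474 = 0.774.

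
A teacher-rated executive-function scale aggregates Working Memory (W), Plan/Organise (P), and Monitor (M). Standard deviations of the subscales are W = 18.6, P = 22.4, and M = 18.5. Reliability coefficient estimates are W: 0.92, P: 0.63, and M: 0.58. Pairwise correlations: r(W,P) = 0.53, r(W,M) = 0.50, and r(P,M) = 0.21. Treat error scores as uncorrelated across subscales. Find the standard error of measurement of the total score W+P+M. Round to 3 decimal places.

Var(total) = 1189.97 + 959.786 = 2149.76.
True-score variance = 832.897 + 959.786 = 1792.68, so reliability = 0.8339.
Error variance = 2149.76 − 1792.68 = 357.073; SEM = √357.073 = 18.896.

18.896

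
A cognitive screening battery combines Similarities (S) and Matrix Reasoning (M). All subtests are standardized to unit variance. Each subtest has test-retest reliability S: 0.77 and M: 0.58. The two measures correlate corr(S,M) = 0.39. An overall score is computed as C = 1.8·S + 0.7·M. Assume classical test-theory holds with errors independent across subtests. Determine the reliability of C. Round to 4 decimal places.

0.7982

Var(C) = 1.8² + 0.7² + 2·[1.26·0.39] = 3.73 + 0.9828 = 4.7128.
With uncorrelated errors the cross-covariances are all true-score covariance, so they carry over unchanged; only the diagonal terms shrink to ρᵢσᵢ².
True-score variance = [1.8²·0.77 + 0.7²·0.58] + 0.9828 = 2.779 + 0.9828 = 3.7618.
Reliability = 3.7618 / 4.7128 = 0.7982.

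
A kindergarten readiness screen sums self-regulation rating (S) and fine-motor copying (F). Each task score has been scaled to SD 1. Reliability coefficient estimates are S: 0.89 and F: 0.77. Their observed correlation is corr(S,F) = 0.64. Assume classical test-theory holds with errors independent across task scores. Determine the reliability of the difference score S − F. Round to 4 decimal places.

Var(S−F) = 1 + 1 − 2·0.64 = 2 − 1.28 = 0.72.
Under uncorrelated errors the observed covariances equal the true-score covariances, so only the own-variance terms attenuate.
True-score variance = [0.89 + 0.77] − 1.28 = 1.66 − 1.28 = 0.38.
Reliability = 0.38 / 0.72 = 0.5278.

0.5278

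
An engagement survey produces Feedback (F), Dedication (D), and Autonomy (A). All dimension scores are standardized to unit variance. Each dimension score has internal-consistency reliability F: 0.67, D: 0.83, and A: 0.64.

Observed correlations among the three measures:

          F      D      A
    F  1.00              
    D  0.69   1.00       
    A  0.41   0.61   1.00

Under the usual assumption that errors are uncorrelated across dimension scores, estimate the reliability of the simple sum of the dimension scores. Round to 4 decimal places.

0.8660

Var(F+D+A) = 3 + 2·[0.69 + 0.41 + 0.61] = 3 + 3.42 = 6.42.
Under uncorrelated errors the observed covariances equal the true-score covariances, so only the own-variance terms attenuate.
True-score variance = [0.67 + 0.83 + 0.64] + 3.42 = 2.14 + 3.42 = 5.56.
Reliability = 5.56 / 6.42 = 0.8660.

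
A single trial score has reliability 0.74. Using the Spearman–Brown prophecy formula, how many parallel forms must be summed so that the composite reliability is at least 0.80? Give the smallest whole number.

2

k ≥ ρ*(1−ρ₁)/(ρ₁(1−ρ*)) = 0.80·0.26 / (0.74·0.20) = 1.405.
Smallest integer k = 2.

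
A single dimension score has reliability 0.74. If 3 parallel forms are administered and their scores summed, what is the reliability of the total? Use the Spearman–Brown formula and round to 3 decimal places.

ρ_k = kρ / (1 + (k−1)ρ) = 3·0.74 / (1 + 2·0.74) = 2.220 / 2.480 = 0.895.

0.895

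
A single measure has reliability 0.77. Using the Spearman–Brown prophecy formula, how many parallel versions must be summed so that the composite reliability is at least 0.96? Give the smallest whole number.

k ≥ ρ*(1−ρ₁)/(ρ₁(1−ρ*)) = 0.96·0.23 / (0.77·0.04) = 7.169.
Smallest integer k = 8.

8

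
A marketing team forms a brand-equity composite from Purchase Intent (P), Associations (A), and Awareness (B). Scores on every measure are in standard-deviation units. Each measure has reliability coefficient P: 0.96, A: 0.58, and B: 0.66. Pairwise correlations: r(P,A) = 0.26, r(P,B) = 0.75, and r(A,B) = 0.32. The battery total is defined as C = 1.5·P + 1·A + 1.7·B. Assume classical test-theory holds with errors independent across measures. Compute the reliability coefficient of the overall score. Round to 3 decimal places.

0.874

Var(C) = 1.5² + 1 + 1.7² + 2·[1.5·0.26 + 2.55·0.75 + 1.7·0.32] = 6.14 + 5.693 = 11.833.
Because errors are independent across components, Cov(Tᵢ,Tⱼ) = Cov(Xᵢ,Xⱼ); the off-diagonal part of the true-score variance is the same as above.
True-score variance = [1.5²·0.96 + 0.58 + 1.7²·0.66] + 5.693 = 4.6474 + 5.693 = 10.3404.
Reliability = 10.3404 / 11.833 = 0.874.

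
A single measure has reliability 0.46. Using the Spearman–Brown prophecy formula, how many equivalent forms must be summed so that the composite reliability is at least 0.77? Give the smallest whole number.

4

k ≥ ρ*(1−ρ₁)/(ρ₁(1−ρ*)) = 0.77·0.54 / (0.46·0.23) = 3.930.
Smallest integer k = 4.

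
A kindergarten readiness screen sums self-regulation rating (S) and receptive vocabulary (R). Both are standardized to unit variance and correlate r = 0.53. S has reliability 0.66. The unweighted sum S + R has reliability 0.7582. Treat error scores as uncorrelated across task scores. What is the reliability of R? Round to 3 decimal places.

Var(S+R) = 2 + 2·0.53 = 3.060.
True-score variance = ρ_S + ρ_R + 2·0.53, so 0.7582 = (0.66 + ρ_R + 1.06) / 3.060.
ρ_R = 0.7582·3.060 − 0.66 − 1.06 = 0.600.

0.600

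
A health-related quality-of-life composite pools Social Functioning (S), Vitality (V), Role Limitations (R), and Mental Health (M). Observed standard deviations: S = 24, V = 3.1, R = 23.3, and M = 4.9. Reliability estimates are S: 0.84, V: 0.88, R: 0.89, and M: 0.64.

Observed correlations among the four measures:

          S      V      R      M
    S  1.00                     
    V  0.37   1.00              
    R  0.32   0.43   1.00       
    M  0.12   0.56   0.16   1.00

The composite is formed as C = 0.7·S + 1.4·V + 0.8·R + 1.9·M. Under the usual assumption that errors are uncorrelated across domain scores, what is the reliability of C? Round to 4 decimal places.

Var(C) = 0.7²·24² + 1.4²·3.1² + 0.8²·23.3² + 1.9²·4.9² + 2·[0.98·24·3.1·0.37 + 0.56·24·23.3·0.32 + 1.33·24·4.9·0.12 + 1.12·3.1·23.3·0.43 + 2.66·3.1·4.9·0.56 + 1.52·23.3·4.9·0.16] = 735.201 + 462.268 = 1197.47.
Under uncorrelated errors the observed covariances equal the true-score covariances, so only the own-variance terms attenuate.
True-score variance = [0.7²·24²·0.84 + 1.4²·3.1²·0.88 + 0.8²·23.3²·0.89 + 1.9²·4.9²·0.64] + 462.268 = 618.36 + 462.268 = 1080.63.
Reliability = 1080.63 / 1197.47 = 0.9024.

0.9024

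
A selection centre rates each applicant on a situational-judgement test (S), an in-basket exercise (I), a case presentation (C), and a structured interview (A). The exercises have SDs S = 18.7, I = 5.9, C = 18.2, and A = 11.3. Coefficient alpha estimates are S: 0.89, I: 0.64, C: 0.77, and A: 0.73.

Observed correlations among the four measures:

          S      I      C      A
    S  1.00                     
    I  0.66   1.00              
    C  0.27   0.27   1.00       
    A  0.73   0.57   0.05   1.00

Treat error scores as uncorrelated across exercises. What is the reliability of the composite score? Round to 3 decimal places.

Var(S+I+C+A) = 18.7² + 5.9² + 18.2² + 11.3² + 2·[18.7·5.9·0.66 + 18.7·18.2·0.27 + 18.7·11.3·0.73 + 5.9·18.2·0.27 + 5.9·11.3·0.57 + 18.2·11.3·0.05] = 843.43 + 792.487 = 1635.92.
Under uncorrelated errors the observed covariances equal the true-score covariances, so only the own-variance terms attenuate.
True-score variance = [18.7²·0.89 + 5.9²·0.64 + 18.2²·0.77 + 11.3²·0.73] + 792.487 = 681.771 + 792.487 = 1474.26.
Reliability = 1474.26 / 1635.92 = 0.901.

0.901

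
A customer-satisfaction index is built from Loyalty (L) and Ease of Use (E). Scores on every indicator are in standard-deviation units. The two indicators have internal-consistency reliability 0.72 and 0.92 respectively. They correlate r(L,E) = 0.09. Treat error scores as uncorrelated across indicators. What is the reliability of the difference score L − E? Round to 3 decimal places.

Var(L−E) = 1 + 1 − 2·0.09 = 2 − 0.18 = 1.82.
With uncorrelated errors the cross-covariances are all true-score covariance, so they carry over unchanged; only the diagonal terms shrink to ρᵢσᵢ².
True-score variance = [0.72 + 0.92] − 0.18 = 1.64 − 0.18 = 1.46.
Reliability = 1.46 / 1.82 = 0.802.

0.802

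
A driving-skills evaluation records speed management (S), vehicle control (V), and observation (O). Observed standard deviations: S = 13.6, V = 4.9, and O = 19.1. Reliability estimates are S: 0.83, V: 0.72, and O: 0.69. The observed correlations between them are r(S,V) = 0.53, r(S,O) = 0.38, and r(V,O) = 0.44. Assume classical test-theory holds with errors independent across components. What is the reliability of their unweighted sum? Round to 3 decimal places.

Var(S+V+O) = 13.6² + 4.9² + 19.1² + 2·[13.6·4.9·0.53 + 13.6·19.1·0.38 + 4.9·19.1·0.44] = 573.78 + 350.415 = 924.195.
With uncorrelated errors the cross-covariances are all true-score covariance, so they carry over unchanged; only the diagonal terms shrink to ρᵢσᵢ².
True-score variance = [13.6²·0.83 + 4.9²·0.72 + 19.1²·0.69] + 350.415 = 422.523 + 350.415 = 772.938.
Reliability = 772.938 / 924.195 = 0.836.

0.836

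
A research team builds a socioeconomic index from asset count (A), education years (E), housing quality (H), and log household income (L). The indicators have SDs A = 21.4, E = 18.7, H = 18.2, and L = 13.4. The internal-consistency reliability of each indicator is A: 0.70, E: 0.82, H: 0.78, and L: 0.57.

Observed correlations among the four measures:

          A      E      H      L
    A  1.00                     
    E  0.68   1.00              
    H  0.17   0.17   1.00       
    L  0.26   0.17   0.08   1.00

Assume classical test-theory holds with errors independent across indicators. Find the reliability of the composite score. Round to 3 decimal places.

0.853

Var(A+E+H+L) = 21.4² + 18.7² + 18.2² + 13.4² + 2·[21.4·18.7·0.68 + 21.4·18.2·0.17 + 21.4·13.4·0.26 + 18.7·18.2·0.17 + 18.7·13.4·0.17 + 18.2·13.4·0.08] = 1318.45 + 1065.72 = 2384.17.
Under uncorrelated errors the observed covariances equal the true-score covariances, so only the own-variance terms attenuate.
True-score variance = [21.4²·0.70 + 18.7²·0.82 + 18.2²·0.78 + 13.4²·0.57] + 1065.72 = 968.034 + 1065.72 = 2033.75.
Reliability = 2033.75 / 2384.17 = 0.853.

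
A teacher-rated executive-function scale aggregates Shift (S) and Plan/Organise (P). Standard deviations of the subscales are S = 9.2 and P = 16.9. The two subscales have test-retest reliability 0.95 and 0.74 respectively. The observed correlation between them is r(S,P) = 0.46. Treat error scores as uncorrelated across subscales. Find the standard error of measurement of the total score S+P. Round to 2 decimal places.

8.86

Var(total) = 370.25 + 143.042 = 513.292.
True-score variance = 291.759 + 143.042 = 434.801, so reliability = 0.8471.
Error variance = 513.292 − 434.801 = 78.4906; SEM = √78.4906 = 8.86.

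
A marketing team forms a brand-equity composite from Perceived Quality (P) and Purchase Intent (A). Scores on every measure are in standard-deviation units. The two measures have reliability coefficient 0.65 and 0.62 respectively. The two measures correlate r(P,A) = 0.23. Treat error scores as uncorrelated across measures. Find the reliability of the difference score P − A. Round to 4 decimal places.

0.5260

Var(P−A) = 1 + 1 − 2·0.23 = 2 − 0.46 = 1.54.
With uncorrelated errors the cross-covariances are all true-score covariance, so they carry over unchanged; only the diagonal terms shrink to ρᵢσᵢ².
True-score variance = [0.65 + 0.62] − 0.46 = 1.27 − 0.46 = 0.81.
Reliability = 0.81 / 1.54 = 0.5260.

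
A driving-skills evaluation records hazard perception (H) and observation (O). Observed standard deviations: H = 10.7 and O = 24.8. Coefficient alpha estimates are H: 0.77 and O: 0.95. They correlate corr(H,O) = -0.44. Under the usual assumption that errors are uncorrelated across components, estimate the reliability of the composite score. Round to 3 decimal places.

Var(H+O) = 10.7² + 24.8² + 2·[10.7·24.8·(-0.44)] = 729.53 − 233.517 = 496.013.
Under uncorrelated errors the observed covariances equal the true-score covariances, so only the own-variance terms attenuate.
True-score variance = [10.7²·0.77 + 24.8²·0.95] − 233.517 = 672.445 − 233.517 = 438.928.
Reliability = 438.928 / 496.013 = 0.885.

0.885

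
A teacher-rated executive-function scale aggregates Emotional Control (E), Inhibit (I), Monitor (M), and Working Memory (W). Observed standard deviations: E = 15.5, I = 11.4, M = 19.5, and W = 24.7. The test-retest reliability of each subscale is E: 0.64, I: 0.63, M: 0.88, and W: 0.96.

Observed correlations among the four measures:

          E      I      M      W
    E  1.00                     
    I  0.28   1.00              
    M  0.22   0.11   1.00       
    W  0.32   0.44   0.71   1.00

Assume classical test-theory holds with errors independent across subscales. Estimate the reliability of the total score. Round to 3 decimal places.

Var(E+I+M+W) = 15.5² + 11.4² + 19.5² + 24.7² + 2·[15.5·11.4·0.28 + 15.5·19.5·0.22 + 15.5·24.7·0.32 + 11.4·19.5·0.11 + 11.4·24.7·0.44 + 19.5·24.7·0.71] = 1360.55 + 1457.61 = 2818.16.
Because errors are independent across components, Cov(Tᵢ,Tⱼ) = Cov(Xᵢ,Xⱼ); the off-diagonal part of the true-score variance is the same as above.
True-score variance = [15.5²·0.64 + 11.4²·0.63 + 19.5²·0.88 + 24.7²·0.96] + 1457.61 = 1155.94 + 1457.61 = 2613.55.
Reliability = 2613.55 / 2818.16 = 0.927.

0.927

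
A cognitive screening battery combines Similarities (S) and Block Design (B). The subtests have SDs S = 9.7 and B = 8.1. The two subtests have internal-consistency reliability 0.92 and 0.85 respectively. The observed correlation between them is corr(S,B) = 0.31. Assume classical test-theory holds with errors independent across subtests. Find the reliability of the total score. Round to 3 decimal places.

0.917

Var(S+B) = 9.7² + 8.1² + 2·[9.7·8.1·0.31] = 159.7 + 48.7134 = 208.413.
Because errors are independent across components, Cov(Tᵢ,Tⱼ) = Cov(Xᵢ,Xⱼ); the off-diagonal part of the true-score variance is the same as above.
True-score variance = [9.7²·0.92 + 8.1²·0.85] + 48.7134 = 142.331 + 48.7134 = 191.045.
Reliability = 191.045 / 208.413 = 0.917.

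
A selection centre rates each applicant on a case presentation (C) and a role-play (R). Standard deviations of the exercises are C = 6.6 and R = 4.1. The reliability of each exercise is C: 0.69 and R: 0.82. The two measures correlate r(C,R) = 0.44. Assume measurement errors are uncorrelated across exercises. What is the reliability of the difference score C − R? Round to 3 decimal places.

Var(C−R) = 6.6² + 4.1² − 2·6.6·4.1·0.44 = 60.37 − 23.8128 = 36.5572.
With uncorrelated errors the cross-covariances are all true-score covariance, so they carry over unchanged; only the diagonal terms shrink to ρᵢσᵢ².
True-score variance = [6.6²·0.69 + 4.1²·0.82] − 23.8128 = 43.8406 − 23.8128 = 20.0278.
Reliability = 20.0278 / 36.5572 = 0.548.

0.548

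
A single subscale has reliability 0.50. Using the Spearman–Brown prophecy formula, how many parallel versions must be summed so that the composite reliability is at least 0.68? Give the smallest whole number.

3

k ≥ ρ*(1−ρ₁)/(ρ₁(1−ρ*)) = 0.68·0.50 / (0.50·0.32) = 2.125.
Smallest integer k = 3.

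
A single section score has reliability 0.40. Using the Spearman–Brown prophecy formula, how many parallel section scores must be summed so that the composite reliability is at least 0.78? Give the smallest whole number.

6

k ≥ ρ*(1−ρ₁)/(ρ₁(1−ρ*)) = 0.78·0.60 / (0.40·0.22) = 5.318.
Smallest integer k = 6.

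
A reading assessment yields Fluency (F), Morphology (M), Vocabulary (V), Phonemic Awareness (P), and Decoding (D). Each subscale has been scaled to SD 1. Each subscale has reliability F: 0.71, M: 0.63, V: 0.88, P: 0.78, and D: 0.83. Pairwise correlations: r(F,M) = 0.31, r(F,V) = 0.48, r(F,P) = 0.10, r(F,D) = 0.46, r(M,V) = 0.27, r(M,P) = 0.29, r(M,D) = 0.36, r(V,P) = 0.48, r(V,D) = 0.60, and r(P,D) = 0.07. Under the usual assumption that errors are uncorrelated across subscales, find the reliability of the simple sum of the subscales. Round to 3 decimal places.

Var(F+M+V+P+D) = 5 + 2·[0.31 + 0.48 + 0.10 + 0.46 + 0.27 + 0.29 + 0.36 + 0.48 + 0.60 + 0.07] = 5 + 6.84 = 11.84.
Under uncorrelated errors the observed covariances equal the true-score covariances, so only the own-variance terms attenuate.
True-score variance = [0.71 + 0.63 + 0.88 + 0.78 + 0.83] + 6.84 = 3.83 + 6.84 = 10.67.
Reliability = 10.67 / 11.84 = 0.901.

0.901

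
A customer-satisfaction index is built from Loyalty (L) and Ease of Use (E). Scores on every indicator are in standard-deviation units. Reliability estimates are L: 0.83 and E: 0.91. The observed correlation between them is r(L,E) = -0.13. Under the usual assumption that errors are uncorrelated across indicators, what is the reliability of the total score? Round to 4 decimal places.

0.8506

Var(L+E) = 2 + 2·[(-0.13)] = 2 − 0.26 = 1.74.
With uncorrelated errors the cross-covariances are all true-score covariance, so they carry over unchanged; only the diagonal terms shrink to ρᵢσᵢ².
True-score variance = [0.83 + 0.91] − 0.26 = 1.74 − 0.26 = 1.48.
Reliability = 1.48 / 1.74 = 0.8506.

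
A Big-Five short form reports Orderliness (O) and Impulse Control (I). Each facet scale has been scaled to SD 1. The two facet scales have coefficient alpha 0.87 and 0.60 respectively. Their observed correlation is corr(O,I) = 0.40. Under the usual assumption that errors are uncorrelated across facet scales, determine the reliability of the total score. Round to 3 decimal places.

0.811

Var(O+I) = 2 + 2·[0.40] = 2 + 0.8 = 2.8.
Because errors are independent across components, Cov(Tᵢ,Tⱼ) = Cov(Xᵢ,Xⱼ); the off-diagonal part of the true-score variance is the same as above.
True-score variance = [0.87 + 0.60] + 0.8 = 1.47 + 0.8 = 2.27.
Reliability = 2.27 / 2.8 = 0.811.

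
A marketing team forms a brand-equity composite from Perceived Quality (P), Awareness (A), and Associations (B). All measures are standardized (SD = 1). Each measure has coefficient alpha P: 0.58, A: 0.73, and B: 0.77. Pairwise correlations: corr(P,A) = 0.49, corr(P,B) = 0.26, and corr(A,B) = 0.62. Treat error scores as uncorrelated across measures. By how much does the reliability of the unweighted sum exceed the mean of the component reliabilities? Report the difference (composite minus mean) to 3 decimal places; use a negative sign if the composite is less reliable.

0.146

Var(sum) = 3 + 2.74 = 5.74; true-score variance = 2.08 + 2.74 = 4.82; composite reliability = 0.8397.
Mean component reliability = 0.6933.
Difference = 0.8397 − 0.6933 = 0.146.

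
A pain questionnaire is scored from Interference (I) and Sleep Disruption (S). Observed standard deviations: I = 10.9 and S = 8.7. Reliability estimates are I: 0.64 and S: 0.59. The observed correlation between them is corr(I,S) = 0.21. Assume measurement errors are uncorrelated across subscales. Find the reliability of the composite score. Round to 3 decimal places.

Var(I+S) = 10.9² + 8.7² + 2·[10.9·8.7·0.21] = 194.5 + 39.8286 = 234.329.
Under uncorrelated errors the observed covariances equal the true-score covariances, so only the own-variance terms attenuate.
True-score variance = [10.9²·0.64 + 8.7²·0.59] + 39.8286 = 120.695 + 39.8286 = 160.524.
Reliability = 160.524 / 234.329 = 0.685.

0.685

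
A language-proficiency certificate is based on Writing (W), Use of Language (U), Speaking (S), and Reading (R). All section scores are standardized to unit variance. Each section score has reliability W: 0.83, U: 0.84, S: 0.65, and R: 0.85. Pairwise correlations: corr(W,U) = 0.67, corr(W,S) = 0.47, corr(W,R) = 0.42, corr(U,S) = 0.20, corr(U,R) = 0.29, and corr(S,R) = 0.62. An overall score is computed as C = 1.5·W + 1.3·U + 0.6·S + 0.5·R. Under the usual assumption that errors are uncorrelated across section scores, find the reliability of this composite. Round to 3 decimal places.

0.916

Var(C) = 1.5² + 1.3² + 0.6² + 0.5² + 2·[1.95·0.67 + 0.9·0.47 + 0.75·0.42 + 0.78·0.20 + 0.65·0.29 + 0.3·0.62] = 4.55 + 5.15 = 9.7.
Under uncorrelated errors the observed covariances equal the true-score covariances, so only the own-variance terms attenuate.
True-score variance = [1.5²·0.83 + 1.3²·0.84 + 0.6²·0.65 + 0.5²·0.85] + 5.15 = 3.7336 + 5.15 = 8.8836.
Reliability = 8.8836 / 9.7 = 0.916.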